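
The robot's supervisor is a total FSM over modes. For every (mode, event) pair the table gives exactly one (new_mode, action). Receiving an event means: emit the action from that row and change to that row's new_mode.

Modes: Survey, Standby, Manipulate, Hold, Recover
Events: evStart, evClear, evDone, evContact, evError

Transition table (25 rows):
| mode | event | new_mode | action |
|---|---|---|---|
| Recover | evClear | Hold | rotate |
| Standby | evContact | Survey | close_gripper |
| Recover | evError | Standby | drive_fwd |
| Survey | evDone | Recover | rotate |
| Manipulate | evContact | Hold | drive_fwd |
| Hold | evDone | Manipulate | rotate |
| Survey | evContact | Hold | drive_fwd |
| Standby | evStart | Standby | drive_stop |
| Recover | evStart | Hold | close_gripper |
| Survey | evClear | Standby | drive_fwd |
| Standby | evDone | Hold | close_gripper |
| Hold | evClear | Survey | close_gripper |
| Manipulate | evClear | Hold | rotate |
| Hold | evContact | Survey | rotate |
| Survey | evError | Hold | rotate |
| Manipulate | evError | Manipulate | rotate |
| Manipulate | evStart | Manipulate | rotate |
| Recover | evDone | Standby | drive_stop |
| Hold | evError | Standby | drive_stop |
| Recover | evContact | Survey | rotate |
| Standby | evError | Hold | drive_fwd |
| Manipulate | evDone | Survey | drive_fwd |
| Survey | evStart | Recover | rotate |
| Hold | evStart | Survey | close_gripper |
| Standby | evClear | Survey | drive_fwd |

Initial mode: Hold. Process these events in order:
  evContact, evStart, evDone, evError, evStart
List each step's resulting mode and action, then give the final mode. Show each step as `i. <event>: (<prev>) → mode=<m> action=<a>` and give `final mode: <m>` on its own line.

final mode: Survey

1. evContact: (Hold) → mode=Survey action=rotate
2. evStart: (Survey) → mode=Recover action=rotate
3. evDone: (Recover) → mode=Standby action=drive_stop
4. evError: (Standby) → mode=Hold action=drive_fwd
5. evStart: (Hold) → mode=Survey action=close_gripper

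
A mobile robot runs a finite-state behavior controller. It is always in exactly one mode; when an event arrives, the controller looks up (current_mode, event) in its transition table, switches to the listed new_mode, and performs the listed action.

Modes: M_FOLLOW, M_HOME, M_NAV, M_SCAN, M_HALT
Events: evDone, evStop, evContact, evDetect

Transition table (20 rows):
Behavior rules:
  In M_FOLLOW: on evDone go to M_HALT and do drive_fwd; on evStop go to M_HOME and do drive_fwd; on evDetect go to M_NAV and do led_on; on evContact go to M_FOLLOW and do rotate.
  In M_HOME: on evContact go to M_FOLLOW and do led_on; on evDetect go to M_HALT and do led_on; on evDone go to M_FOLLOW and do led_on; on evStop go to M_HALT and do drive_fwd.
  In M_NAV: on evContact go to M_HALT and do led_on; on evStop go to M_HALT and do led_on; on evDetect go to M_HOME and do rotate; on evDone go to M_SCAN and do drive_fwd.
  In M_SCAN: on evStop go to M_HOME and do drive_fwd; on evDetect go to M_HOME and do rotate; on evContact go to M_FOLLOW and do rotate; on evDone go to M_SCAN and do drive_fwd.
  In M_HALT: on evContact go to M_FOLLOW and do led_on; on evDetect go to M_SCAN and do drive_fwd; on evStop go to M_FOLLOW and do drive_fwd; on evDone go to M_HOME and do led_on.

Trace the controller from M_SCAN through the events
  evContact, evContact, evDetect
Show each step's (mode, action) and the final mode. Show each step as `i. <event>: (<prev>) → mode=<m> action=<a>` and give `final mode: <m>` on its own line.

1. evContact: (M_SCAN) → mode=M_FOLLOW action=rotate
2. evContact: (M_FOLLOW) → mode=M_FOLLOW action=rotate
3. evDetect: (M_FOLLOW) → mode=M_NAV action=led_on

final mode: M_NAV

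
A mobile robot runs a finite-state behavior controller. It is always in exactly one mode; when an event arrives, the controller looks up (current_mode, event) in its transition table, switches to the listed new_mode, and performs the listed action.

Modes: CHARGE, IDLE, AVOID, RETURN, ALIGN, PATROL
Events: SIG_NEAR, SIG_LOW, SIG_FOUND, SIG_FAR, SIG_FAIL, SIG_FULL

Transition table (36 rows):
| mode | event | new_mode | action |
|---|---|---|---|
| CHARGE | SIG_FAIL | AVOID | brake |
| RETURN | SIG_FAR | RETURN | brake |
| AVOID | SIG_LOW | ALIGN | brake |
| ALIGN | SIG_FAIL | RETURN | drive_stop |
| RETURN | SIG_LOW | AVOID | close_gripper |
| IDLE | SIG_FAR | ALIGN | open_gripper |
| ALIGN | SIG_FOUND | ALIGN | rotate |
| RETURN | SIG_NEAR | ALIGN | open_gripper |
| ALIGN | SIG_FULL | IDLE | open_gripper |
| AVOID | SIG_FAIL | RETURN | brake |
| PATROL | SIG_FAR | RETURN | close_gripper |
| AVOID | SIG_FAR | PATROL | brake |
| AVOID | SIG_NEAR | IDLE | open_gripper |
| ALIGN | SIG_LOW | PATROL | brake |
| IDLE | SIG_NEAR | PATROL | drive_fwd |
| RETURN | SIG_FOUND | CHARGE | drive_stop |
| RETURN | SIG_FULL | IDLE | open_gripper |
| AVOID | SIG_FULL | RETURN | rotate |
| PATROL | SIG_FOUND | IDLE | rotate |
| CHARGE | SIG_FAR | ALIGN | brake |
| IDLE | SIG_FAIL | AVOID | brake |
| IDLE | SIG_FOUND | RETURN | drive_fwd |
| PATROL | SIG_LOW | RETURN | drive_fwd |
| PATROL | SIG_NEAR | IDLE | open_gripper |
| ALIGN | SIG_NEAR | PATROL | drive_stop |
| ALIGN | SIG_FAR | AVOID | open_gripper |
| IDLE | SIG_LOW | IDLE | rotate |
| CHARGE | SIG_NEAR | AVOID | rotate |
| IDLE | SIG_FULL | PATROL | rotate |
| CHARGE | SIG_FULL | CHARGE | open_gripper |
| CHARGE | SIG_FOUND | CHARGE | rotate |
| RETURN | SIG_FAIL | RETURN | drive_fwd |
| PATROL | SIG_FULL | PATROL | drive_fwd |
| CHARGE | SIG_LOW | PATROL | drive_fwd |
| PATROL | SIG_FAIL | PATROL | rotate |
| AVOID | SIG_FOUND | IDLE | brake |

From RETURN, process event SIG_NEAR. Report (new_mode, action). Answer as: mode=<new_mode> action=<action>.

mode=ALIGN action=open_gripper

current mode = RETURN; filter table to that mode:
  (RETURN, SIG_FAR) → (RETURN, brake)
  (RETURN, SIG_LOW) → (AVOID, close_gripper)
  (RETURN, SIG_NEAR) → (ALIGN, open_gripper)  ← event matches
  (RETURN, SIG_FOUND) → (CHARGE, drive_stop)
  (RETURN, SIG_FULL) → (IDLE, open_gripper)
  (RETURN, SIG_FAIL) → (RETURN, drive_fwd)
event = SIG_NEAR selects (ALIGN, open_gripper)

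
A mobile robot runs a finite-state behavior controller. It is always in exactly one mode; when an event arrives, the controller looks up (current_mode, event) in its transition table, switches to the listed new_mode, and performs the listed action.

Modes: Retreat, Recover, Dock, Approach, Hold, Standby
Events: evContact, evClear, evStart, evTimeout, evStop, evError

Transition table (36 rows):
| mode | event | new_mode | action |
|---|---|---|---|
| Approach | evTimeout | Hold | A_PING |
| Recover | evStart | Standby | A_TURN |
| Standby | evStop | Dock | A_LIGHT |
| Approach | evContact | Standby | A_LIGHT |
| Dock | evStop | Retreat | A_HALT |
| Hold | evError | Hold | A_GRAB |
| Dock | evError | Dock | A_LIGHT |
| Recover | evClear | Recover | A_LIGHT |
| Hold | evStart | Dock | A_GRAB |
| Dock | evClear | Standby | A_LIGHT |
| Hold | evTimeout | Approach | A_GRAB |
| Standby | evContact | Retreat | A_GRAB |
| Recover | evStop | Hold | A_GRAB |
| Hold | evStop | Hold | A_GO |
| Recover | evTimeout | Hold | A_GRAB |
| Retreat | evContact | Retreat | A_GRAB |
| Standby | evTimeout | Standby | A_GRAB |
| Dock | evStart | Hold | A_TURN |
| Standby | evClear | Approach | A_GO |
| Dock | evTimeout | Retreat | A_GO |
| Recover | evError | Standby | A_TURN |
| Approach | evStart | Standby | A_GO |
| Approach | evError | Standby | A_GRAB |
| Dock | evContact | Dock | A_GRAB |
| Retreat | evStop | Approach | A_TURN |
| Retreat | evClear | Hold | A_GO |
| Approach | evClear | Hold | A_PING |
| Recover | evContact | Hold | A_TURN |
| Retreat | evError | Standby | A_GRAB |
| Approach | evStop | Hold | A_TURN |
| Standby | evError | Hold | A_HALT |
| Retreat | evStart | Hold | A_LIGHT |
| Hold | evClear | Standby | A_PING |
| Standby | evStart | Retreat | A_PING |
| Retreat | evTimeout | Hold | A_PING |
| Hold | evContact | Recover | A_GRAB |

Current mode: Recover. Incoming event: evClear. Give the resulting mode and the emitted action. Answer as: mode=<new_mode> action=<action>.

mode=Recover action=A_LIGHT

current mode = Recover; filter table to that mode:
  (Recover, evStart) → (Standby, A_TURN)
  (Recover, evClear) → (Recover, A_LIGHT)  ← event matches
  (Recover, evStop) → (Hold, A_GRAB)
  (Recover, evTimeout) → (Hold, A_GRAB)
  (Recover, evError) → (Standby, A_TURN)
  (Recover, evContact) → (Hold, A_TURN)
event = evClear selects (Recover, A_LIGHT)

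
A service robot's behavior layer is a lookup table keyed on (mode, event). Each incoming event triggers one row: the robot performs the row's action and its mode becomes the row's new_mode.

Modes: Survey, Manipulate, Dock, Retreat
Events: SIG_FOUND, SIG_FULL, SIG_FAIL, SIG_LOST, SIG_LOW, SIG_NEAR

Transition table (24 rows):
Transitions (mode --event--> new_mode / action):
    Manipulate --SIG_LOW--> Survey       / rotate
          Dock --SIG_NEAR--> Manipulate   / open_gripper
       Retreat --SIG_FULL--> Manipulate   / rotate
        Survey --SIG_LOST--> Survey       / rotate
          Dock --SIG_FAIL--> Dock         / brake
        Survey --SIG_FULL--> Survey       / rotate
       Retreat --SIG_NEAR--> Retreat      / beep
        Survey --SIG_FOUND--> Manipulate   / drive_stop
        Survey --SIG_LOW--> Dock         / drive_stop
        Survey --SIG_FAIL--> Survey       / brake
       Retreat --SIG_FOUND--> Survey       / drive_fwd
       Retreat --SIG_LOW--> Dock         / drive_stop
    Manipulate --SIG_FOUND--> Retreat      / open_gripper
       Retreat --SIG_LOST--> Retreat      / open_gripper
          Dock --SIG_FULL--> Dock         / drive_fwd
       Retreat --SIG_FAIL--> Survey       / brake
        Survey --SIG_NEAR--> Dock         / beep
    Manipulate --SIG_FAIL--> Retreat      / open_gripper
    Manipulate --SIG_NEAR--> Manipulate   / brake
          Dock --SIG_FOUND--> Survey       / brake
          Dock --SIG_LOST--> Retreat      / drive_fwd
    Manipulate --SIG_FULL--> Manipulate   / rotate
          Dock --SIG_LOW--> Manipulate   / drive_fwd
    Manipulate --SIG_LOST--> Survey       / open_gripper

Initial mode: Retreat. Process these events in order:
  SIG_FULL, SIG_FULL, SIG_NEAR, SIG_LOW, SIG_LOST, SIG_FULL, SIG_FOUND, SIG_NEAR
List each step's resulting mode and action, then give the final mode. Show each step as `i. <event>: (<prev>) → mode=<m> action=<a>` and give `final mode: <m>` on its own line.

final mode: Manipulate

1. SIG_FULL: (Retreat) → mode=Manipulate action=rotate
2. SIG_FULL: (Manipulate) → mode=Manipulate action=rotate
3. SIG_NEAR: (Manipulate) → mode=Manipulate action=brake
4. SIG_LOW: (Manipulate) → mode=Survey action=rotate
5. SIG_LOST: (Survey) → mode=Survey action=rotate
6. SIG_FULL: (Survey) → mode=Survey action=rotate
7. SIG_FOUND: (Survey) → mode=Manipulate action=drive_stop
8. SIG_NEAR: (Manipulate) → mode=Manipulate action=brake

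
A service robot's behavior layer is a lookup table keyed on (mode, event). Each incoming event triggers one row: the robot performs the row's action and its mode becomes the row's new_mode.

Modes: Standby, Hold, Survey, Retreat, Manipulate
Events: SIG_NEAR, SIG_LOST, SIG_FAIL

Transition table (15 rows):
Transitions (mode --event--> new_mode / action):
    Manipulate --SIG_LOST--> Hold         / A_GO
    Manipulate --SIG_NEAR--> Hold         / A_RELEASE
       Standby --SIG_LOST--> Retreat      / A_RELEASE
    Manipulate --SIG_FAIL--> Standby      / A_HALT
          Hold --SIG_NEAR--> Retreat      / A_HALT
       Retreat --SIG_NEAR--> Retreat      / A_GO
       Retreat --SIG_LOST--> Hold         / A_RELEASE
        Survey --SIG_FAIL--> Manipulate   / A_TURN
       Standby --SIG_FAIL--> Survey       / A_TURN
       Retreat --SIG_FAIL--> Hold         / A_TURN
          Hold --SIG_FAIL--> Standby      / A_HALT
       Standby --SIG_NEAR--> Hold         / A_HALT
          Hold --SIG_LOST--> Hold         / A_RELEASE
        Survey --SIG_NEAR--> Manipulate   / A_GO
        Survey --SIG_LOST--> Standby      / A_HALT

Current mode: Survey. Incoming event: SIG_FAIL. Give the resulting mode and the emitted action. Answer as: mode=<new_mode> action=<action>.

mode=Manipulate action=A_TURN

current mode = Survey; filter table to that mode:
  (Survey, SIG_FAIL) → (Manipulate, A_TURN)  ← event matches
  (Survey, SIG_NEAR) → (Manipulate, A_GO)
  (Survey, SIG_LOST) → (Standby, A_HALT)
event = SIG_FAIL selects (Manipulate, A_TURN)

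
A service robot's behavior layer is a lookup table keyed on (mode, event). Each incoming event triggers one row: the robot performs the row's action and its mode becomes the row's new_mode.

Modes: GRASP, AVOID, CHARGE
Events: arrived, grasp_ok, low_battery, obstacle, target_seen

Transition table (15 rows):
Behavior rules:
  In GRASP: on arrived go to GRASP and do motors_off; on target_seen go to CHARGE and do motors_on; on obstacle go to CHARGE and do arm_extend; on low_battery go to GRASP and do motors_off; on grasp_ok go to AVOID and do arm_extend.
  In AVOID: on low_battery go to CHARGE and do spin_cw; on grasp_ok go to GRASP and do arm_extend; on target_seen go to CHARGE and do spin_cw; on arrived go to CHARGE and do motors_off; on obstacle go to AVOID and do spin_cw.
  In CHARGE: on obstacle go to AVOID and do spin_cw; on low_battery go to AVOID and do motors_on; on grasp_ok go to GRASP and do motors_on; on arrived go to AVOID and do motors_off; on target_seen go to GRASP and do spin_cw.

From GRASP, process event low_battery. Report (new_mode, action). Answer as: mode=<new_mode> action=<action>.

mode=GRASP action=motors_off

current mode = GRASP; filter table to that mode:
  (GRASP, arrived) → (GRASP, motors_off)
  (GRASP, target_seen) → (CHARGE, motors_on)
  (GRASP, obstacle) → (CHARGE, arm_extend)
  (GRASP, low_battery) → (GRASP, motors_off)  ← event matches
  (GRASP, grasp_ok) → (AVOID, arm_extend)
event = low_battery selects (GRASP, motors_off)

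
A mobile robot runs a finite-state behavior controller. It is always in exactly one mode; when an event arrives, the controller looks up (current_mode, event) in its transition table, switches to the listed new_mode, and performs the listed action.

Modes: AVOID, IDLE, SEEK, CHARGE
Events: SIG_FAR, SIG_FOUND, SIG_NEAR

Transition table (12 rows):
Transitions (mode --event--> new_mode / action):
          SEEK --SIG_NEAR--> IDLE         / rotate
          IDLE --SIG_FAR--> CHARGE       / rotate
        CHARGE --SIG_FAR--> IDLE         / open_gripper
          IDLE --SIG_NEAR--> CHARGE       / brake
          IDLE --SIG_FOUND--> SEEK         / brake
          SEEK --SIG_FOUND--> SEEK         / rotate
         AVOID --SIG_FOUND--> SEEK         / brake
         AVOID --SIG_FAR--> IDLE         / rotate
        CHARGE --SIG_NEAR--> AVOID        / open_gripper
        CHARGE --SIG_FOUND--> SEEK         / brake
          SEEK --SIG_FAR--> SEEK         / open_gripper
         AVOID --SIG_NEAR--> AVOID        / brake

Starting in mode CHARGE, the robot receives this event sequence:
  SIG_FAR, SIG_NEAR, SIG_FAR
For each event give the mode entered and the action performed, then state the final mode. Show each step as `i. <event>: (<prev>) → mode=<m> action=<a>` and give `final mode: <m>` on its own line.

final mode: IDLE

1. SIG_FAR: (CHARGE) → mode=IDLE action=open_gripper
2. SIG_NEAR: (IDLE) → mode=CHARGE action=brake
3. SIG_FAR: (CHARGE) → mode=IDLE action=open_gripper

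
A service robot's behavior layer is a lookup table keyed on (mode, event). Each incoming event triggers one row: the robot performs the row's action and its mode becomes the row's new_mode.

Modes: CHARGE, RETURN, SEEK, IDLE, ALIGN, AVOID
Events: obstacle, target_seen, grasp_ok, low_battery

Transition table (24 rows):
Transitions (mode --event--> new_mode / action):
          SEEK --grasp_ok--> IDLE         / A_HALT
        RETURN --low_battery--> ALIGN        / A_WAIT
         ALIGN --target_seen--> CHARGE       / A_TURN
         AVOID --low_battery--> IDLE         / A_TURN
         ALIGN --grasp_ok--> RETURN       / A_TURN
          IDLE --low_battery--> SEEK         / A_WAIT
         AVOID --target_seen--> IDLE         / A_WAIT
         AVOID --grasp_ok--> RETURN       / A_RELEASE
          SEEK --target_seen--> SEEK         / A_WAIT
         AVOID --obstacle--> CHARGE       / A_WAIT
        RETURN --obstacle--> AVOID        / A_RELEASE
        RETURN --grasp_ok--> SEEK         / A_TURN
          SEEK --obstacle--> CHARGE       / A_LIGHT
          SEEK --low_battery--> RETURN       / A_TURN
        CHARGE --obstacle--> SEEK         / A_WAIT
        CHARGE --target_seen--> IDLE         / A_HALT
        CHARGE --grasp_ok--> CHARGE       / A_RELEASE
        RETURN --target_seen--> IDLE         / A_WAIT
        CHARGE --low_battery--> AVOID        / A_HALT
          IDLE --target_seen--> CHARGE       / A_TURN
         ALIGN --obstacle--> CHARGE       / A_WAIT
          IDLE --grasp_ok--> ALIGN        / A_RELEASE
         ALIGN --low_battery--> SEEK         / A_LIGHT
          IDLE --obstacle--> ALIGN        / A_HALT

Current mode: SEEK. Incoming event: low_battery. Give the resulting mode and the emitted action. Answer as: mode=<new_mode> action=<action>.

current mode = SEEK; filter table to that mode:
  (SEEK, grasp_ok) → (IDLE, A_HALT)
  (SEEK, target_seen) → (SEEK, A_WAIT)
  (SEEK, obstacle) → (CHARGE, A_LIGHT)
  (SEEK, low_battery) → (RETURN, A_TURN)  ← event matches
event = low_battery selects (RETURN, A_TURN)

mode=RETURN action=A_TURN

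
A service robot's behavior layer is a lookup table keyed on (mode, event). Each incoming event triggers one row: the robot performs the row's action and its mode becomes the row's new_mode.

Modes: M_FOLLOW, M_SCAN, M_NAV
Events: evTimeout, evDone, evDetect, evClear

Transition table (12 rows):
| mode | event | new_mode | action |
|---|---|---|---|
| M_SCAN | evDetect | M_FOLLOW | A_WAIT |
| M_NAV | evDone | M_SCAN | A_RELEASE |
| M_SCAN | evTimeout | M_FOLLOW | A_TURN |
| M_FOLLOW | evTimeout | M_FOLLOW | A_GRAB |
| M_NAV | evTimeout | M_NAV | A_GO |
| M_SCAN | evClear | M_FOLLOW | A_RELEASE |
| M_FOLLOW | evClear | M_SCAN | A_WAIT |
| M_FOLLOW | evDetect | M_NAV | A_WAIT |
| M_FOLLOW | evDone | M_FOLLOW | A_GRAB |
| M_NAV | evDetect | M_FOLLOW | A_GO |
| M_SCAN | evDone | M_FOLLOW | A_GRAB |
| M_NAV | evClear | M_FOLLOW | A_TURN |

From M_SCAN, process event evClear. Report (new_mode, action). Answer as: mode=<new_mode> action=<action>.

mode=M_FOLLOW action=A_RELEASE

current mode = M_SCAN; filter table to that mode:
  (M_SCAN, evDetect) → (M_FOLLOW, A_WAIT)
  (M_SCAN, evTimeout) → (M_FOLLOW, A_TURN)
  (M_SCAN, evClear) → (M_FOLLOW, A_RELEASE)  ← event matches
  (M_SCAN, evDone) → (M_FOLLOW, A_GRAB)
event = evClear selects (M_FOLLOW, A_RELEASE)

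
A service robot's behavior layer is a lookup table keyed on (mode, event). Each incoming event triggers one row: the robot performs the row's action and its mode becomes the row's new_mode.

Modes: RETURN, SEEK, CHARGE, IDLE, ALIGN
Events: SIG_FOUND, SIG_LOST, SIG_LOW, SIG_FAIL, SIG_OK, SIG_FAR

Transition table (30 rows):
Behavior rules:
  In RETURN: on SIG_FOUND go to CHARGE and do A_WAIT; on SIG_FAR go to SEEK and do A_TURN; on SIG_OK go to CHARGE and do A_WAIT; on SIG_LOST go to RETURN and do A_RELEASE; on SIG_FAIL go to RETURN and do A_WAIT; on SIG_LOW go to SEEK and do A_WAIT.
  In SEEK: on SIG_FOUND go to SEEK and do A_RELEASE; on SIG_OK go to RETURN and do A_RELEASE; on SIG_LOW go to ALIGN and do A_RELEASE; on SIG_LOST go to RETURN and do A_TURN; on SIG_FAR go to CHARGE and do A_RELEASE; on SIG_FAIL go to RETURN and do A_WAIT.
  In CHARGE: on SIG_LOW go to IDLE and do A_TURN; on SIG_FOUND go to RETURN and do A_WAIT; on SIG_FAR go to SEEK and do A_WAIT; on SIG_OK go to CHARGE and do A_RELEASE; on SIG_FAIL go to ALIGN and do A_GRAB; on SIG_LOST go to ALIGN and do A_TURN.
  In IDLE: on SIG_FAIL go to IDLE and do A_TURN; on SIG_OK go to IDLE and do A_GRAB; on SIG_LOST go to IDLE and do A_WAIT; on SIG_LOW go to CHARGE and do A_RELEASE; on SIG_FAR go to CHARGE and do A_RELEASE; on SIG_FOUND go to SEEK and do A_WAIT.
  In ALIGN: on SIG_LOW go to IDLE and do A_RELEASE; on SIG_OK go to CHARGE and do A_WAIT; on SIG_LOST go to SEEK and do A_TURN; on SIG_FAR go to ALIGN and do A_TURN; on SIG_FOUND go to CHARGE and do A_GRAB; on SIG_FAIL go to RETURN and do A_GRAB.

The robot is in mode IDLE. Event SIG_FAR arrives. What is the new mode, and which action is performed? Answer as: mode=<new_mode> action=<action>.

mode=CHARGE action=A_RELEASE

current mode = IDLE; filter table to that mode:
  (IDLE, SIG_FAIL) → (IDLE, A_TURN)
  (IDLE, SIG_OK) → (IDLE, A_GRAB)
  (IDLE, SIG_LOST) → (IDLE, A_WAIT)
  (IDLE, SIG_LOW) → (CHARGE, A_RELEASE)
  (IDLE, SIG_FAR) → (CHARGE, A_RELEASE)  ← event matches
  (IDLE, SIG_FOUND) → (SEEK, A_WAIT)
event = SIG_FAR selects (CHARGE, A_RELEASE)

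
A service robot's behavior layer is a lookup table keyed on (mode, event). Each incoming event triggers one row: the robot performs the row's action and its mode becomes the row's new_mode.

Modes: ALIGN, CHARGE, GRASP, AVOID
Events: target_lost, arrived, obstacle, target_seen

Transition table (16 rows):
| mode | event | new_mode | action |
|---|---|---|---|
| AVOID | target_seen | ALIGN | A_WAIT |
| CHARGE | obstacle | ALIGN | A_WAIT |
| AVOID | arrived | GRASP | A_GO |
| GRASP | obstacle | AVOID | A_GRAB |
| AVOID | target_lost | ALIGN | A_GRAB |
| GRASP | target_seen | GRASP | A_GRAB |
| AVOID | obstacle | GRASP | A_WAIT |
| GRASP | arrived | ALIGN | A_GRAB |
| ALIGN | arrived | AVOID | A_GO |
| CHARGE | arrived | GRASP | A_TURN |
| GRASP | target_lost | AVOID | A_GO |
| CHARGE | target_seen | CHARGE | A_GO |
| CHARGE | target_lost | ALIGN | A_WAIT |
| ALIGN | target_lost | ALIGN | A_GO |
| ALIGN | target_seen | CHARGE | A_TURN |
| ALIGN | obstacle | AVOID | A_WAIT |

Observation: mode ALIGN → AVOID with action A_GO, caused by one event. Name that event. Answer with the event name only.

arrived

try target_lost: (ALIGN, target_lost) → (ALIGN, A_GO)
try arrived: (ALIGN, arrived) → (AVOID, A_GO)  ← matches
try obstacle: (ALIGN, obstacle) → (AVOID, A_WAIT)
try target_seen: (ALIGN, target_seen) → (CHARGE, A_TURN)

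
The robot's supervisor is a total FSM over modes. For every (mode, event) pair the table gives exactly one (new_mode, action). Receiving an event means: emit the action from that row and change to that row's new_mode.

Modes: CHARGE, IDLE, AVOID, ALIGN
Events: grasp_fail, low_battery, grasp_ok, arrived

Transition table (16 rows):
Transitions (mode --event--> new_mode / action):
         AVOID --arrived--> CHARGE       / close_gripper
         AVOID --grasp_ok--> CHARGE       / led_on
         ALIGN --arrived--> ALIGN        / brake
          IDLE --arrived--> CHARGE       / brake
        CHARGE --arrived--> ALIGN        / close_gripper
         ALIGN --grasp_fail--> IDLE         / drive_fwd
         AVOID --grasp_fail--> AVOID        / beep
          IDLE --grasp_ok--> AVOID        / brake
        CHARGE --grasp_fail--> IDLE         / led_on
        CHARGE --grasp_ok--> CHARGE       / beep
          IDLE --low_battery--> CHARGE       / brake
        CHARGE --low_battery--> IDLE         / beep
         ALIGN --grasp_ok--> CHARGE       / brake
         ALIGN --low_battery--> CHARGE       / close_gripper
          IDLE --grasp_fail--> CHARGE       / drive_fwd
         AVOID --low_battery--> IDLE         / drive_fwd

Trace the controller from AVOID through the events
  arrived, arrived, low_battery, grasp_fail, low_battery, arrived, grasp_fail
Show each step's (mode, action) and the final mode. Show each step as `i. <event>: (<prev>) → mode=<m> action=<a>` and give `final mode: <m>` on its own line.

1. arrived: (AVOID) → mode=CHARGE action=close_gripper
2. arrived: (CHARGE) → mode=ALIGN action=close_gripper
3. low_battery: (ALIGN) → mode=CHARGE action=close_gripper
4. grasp_fail: (CHARGE) → mode=IDLE action=led_on
5. low_battery: (IDLE) → mode=CHARGE action=brake
6. arrived: (CHARGE) → mode=ALIGN action=close_gripper
7. grasp_fail: (ALIGN) → mode=IDLE action=drive_fwd

final mode: IDLE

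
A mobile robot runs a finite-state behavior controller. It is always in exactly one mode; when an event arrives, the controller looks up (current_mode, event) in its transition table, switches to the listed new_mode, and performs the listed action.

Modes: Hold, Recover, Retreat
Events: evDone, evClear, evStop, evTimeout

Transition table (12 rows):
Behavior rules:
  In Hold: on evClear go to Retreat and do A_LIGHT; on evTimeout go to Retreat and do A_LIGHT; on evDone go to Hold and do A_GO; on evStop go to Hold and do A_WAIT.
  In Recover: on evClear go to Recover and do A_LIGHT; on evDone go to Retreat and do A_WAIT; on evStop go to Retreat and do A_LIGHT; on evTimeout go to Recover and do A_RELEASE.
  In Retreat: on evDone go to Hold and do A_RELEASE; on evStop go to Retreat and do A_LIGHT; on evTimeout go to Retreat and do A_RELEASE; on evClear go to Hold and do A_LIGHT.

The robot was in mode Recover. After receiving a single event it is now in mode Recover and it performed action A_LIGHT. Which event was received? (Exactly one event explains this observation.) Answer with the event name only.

evClear

try evDone: (Recover, evDone) → (Retreat, A_WAIT)
try evClear: (Recover, evClear) → (Recover, A_LIGHT)  ← matches
try evStop: (Recover, evStop) → (Retreat, A_LIGHT)
try evTimeout: (Recover, evTimeout) → (Recover, A_RELEASE)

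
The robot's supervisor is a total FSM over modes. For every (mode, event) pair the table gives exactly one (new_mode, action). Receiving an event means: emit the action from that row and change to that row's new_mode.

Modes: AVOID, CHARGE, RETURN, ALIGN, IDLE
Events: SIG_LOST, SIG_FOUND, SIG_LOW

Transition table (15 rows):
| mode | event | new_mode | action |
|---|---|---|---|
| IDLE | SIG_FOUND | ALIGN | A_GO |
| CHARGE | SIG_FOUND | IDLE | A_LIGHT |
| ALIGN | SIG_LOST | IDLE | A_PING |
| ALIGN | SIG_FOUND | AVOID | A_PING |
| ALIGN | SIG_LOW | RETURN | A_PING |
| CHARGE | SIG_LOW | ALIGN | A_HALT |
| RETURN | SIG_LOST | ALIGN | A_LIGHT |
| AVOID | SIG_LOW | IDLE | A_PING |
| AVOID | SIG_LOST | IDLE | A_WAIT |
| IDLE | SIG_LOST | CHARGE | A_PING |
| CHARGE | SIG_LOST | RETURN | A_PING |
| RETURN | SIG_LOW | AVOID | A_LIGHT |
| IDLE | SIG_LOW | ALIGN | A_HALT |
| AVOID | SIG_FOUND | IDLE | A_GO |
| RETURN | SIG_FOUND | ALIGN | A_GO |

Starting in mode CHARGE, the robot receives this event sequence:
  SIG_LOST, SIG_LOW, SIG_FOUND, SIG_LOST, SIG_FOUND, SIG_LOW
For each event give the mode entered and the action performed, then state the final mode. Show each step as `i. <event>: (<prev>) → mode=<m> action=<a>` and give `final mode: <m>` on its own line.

1. SIG_LOST: (CHARGE) → mode=RETURN action=A_PING
2. SIG_LOW: (RETURN) → mode=AVOID action=A_LIGHT
3. SIG_FOUND: (AVOID) → mode=IDLE action=A_GO
4. SIG_LOST: (IDLE) → mode=CHARGE action=A_PING
5. SIG_FOUND: (CHARGE) → mode=IDLE action=A_LIGHT
6. SIG_LOW: (IDLE) → mode=ALIGN action=A_HALT

final mode: ALIGN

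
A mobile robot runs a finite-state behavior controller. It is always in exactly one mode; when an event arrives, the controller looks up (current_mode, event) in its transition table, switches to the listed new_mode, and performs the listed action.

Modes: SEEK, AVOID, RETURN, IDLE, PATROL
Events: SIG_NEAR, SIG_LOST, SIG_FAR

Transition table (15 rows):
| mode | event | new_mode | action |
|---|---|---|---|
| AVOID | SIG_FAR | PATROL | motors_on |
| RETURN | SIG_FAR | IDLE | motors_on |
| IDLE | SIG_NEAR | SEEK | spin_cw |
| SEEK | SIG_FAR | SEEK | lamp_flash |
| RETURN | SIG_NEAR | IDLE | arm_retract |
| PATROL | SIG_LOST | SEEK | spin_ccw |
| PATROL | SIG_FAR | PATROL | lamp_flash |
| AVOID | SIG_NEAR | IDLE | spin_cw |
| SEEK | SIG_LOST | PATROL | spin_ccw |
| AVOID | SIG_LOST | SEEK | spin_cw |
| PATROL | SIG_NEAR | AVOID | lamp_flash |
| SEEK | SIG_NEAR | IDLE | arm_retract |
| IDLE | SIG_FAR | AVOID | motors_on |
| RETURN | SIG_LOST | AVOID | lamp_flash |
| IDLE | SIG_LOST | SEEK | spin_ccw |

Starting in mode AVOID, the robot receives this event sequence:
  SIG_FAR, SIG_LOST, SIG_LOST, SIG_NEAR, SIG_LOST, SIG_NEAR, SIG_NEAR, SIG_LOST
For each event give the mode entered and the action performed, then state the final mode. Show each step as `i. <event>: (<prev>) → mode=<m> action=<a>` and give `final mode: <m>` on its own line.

final mode: PATROL

1. SIG_FAR: (AVOID) → mode=PATROL action=motors_on
2. SIG_LOST: (PATROL) → mode=SEEK action=spin_ccw
3. SIG_LOST: (SEEK) → mode=PATROL action=spin_ccw
4. SIG_NEAR: (PATROL) → mode=AVOID action=lamp_flash
5. SIG_LOST: (AVOID) → mode=SEEK action=spin_cw
6. SIG_NEAR: (SEEK) → mode=IDLE action=arm_retract
7. SIG_NEAR: (IDLE) → mode=SEEK action=spin_cw
8. SIG_LOST: (SEEK) → mode=PATROL action=spin_ccw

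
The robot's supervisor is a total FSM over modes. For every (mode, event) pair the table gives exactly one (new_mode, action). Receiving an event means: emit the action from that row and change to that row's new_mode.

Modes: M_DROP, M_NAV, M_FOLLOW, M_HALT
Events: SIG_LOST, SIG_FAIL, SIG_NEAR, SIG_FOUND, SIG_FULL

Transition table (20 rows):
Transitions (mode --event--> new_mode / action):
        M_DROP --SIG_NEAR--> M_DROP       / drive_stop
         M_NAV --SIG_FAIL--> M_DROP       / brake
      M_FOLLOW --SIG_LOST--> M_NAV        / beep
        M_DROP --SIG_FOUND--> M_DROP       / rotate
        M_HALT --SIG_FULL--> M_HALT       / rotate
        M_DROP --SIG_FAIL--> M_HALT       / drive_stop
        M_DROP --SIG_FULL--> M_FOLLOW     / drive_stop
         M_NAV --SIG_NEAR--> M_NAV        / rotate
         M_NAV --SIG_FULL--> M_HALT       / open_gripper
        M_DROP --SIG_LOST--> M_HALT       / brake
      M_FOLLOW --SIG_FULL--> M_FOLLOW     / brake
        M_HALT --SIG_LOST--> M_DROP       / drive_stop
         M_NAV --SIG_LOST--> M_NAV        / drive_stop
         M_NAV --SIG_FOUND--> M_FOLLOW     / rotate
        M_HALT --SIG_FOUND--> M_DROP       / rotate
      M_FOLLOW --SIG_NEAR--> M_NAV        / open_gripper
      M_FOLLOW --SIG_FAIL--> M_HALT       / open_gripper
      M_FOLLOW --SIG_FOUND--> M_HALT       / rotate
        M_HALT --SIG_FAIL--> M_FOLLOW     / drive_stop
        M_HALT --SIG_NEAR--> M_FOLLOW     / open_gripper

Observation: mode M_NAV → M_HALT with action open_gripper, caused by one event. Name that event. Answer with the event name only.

try SIG_LOST: (M_NAV, SIG_LOST) → (M_NAV, drive_stop)
try SIG_FAIL: (M_NAV, SIG_FAIL) → (M_DROP, brake)
try SIG_NEAR: (M_NAV, SIG_NEAR) → (M_NAV, rotate)
try SIG_FOUND: (M_NAV, SIG_FOUND) → (M_FOLLOW, rotate)
try SIG_FULL: (M_NAV, SIG_FULL) → (M_HALT, open_gripper)  ← matches

SIG_FULL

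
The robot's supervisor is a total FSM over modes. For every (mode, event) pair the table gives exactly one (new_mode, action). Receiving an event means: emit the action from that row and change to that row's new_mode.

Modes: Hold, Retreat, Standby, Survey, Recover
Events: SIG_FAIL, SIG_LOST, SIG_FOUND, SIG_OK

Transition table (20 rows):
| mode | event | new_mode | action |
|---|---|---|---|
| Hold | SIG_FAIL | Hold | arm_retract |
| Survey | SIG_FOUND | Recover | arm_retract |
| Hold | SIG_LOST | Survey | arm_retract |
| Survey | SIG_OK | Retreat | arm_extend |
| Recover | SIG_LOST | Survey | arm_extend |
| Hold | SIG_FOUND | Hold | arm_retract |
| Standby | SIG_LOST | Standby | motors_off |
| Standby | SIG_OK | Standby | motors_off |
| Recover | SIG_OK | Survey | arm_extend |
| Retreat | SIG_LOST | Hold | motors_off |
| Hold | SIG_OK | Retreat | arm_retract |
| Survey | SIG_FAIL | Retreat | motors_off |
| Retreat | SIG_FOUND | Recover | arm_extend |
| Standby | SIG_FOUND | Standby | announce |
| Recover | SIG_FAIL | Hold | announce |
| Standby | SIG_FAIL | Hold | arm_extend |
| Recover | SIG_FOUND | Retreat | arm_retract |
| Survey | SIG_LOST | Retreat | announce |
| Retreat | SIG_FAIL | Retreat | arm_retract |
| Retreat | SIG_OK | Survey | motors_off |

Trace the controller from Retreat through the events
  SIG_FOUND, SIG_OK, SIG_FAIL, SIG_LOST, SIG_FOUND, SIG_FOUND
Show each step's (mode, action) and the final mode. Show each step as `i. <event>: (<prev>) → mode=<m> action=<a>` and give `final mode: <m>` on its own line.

1. SIG_FOUND: (Retreat) → mode=Recover action=arm_extend
2. SIG_OK: (Recover) → mode=Survey action=arm_extend
3. SIG_FAIL: (Survey) → mode=Retreat action=motors_off
4. SIG_LOST: (Retreat) → mode=Hold action=motors_off
5. SIG_FOUND: (Hold) → mode=Hold action=arm_retract
6. SIG_FOUND: (Hold) → mode=Hold action=arm_retract

final mode: Hold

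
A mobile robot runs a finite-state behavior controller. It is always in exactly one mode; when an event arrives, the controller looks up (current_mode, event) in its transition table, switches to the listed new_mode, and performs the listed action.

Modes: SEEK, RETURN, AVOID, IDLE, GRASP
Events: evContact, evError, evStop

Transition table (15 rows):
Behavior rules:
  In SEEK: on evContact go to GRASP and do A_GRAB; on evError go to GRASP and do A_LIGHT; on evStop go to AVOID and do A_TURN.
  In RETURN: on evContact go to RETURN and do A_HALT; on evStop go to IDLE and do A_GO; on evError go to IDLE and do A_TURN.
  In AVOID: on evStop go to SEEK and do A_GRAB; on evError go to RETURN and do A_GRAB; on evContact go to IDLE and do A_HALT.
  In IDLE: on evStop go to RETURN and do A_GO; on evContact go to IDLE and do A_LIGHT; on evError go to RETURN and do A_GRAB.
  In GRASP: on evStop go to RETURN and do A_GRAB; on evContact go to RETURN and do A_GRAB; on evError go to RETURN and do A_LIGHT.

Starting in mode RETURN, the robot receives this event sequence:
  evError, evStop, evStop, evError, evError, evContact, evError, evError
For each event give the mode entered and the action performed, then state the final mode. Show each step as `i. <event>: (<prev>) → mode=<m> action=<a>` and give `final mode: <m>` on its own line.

final mode: IDLE

1. evError: (RETURN) → mode=IDLE action=A_TURN
2. evStop: (IDLE) → mode=RETURN action=A_GO
3. evStop: (RETURN) → mode=IDLE action=A_GO
4. evError: (IDLE) → mode=RETURN action=A_GRAB
5. evError: (RETURN) → mode=IDLE action=A_TURN
6. evContact: (IDLE) → mode=IDLE action=A_LIGHT
7. evError: (IDLE) → mode=RETURN action=A_GRAB
8. evError: (RETURN) → mode=IDLE action=A_TURN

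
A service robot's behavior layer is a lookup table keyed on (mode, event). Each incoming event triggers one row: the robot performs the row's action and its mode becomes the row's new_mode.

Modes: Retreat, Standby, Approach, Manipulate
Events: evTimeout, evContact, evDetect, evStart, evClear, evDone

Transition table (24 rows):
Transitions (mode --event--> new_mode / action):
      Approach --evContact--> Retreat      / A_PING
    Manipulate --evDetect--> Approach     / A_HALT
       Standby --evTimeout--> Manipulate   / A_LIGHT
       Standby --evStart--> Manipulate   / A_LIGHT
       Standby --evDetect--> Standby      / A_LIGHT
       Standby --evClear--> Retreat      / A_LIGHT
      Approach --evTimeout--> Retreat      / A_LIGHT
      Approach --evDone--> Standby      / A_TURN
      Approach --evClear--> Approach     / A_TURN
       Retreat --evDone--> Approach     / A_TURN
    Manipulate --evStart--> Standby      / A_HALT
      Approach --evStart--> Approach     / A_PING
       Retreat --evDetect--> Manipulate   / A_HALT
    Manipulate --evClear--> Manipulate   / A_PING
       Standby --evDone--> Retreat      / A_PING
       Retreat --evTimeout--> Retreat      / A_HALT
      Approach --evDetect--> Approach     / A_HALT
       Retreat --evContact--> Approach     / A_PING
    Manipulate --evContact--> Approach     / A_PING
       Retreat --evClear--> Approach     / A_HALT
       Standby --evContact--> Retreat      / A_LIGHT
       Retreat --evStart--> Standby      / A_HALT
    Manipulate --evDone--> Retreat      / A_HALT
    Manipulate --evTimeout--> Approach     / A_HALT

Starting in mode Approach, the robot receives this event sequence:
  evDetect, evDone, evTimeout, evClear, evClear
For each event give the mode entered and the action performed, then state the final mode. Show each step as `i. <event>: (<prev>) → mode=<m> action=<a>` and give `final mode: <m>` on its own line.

final mode: Manipulate

1. evDetect: (Approach) → mode=Approach action=A_HALT
2. evDone: (Approach) → mode=Standby action=A_TURN
3. evTimeout: (Standby) → mode=Manipulate action=A_LIGHT
4. evClear: (Manipulate) → mode=Manipulate action=A_PING
5. evClear: (Manipulate) → mode=Manipulate action=A_PING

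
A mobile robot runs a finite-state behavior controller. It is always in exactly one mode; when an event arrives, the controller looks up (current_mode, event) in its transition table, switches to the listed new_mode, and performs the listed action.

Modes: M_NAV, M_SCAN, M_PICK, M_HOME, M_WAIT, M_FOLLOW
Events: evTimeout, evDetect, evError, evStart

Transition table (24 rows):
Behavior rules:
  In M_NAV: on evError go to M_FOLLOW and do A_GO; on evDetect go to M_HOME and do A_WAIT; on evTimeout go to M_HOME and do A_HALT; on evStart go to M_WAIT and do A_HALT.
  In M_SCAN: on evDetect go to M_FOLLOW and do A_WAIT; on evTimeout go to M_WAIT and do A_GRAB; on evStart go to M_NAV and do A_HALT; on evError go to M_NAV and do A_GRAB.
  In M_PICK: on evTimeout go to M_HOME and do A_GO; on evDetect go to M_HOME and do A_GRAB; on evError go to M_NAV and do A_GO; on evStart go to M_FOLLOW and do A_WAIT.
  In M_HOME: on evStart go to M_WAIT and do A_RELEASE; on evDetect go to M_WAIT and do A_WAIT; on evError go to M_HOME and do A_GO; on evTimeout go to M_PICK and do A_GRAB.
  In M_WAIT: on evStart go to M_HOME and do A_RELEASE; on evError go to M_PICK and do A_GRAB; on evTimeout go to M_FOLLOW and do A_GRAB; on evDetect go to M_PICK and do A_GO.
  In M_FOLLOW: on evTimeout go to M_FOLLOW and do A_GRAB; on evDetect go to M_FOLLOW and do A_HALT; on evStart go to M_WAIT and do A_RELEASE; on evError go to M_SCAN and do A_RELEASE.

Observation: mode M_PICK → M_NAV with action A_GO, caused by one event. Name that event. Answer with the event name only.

try evTimeout: (M_PICK, evTimeout) → (M_HOME, A_GO)
try evDetect: (M_PICK, evDetect) → (M_HOME, A_GRAB)
try evError: (M_PICK, evError) → (M_NAV, A_GO)  ← matches
try evStart: (M_PICK, evStart) → (M_FOLLOW, A_WAIT)

evError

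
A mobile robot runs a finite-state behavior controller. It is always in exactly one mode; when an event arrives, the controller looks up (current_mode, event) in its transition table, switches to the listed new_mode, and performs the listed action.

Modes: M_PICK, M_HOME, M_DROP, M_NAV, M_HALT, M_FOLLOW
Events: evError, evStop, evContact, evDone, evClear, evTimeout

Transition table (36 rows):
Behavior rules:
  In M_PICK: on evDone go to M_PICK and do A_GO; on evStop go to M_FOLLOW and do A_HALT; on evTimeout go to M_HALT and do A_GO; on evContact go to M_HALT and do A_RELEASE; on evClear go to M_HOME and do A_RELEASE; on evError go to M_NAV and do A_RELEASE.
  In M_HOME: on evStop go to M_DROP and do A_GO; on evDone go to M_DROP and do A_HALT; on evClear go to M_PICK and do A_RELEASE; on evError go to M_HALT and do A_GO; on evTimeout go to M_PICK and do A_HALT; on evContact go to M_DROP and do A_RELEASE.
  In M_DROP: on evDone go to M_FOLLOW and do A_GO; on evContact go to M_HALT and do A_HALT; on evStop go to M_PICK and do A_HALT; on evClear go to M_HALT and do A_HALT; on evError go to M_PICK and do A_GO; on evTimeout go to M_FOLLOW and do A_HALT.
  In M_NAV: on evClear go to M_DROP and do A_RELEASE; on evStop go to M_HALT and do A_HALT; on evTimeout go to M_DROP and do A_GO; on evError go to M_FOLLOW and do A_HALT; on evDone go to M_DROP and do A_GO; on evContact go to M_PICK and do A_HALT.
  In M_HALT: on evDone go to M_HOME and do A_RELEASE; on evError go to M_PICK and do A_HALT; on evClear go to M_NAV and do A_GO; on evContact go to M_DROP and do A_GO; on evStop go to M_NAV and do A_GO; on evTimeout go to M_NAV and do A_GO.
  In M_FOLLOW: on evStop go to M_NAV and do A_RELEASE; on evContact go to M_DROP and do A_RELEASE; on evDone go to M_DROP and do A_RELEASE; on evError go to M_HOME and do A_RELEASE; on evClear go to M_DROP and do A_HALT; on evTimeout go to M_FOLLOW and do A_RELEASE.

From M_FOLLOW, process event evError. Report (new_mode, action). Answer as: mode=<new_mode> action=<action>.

mode=M_HOME action=A_RELEASE

current mode = M_FOLLOW; filter table to that mode:
  (M_FOLLOW, evStop) → (M_NAV, A_RELEASE)
  (M_FOLLOW, evContact) → (M_DROP, A_RELEASE)
  (M_FOLLOW, evDone) → (M_DROP, A_RELEASE)
  (M_FOLLOW, evError) → (M_HOME, A_RELEASE)  ← event matches
  (M_FOLLOW, evClear) → (M_DROP, A_HALT)
  (M_FOLLOW, evTimeout) → (M_FOLLOW, A_RELEASE)
event = evError selects (M_HOME, A_RELEASE)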